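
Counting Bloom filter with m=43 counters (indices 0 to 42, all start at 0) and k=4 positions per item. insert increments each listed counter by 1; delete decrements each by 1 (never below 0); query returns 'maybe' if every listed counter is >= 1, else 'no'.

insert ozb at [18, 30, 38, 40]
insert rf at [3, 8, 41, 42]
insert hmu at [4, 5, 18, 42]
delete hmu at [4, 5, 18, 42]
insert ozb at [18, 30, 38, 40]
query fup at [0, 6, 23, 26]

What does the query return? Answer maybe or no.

Answer: no

Derivation:
Step 1: insert ozb at [18, 30, 38, 40] -> counters=[0,0,0,0,0,0,0,0,0,0,0,0,0,0,0,0,0,0,1,0,0,0,0,0,0,0,0,0,0,0,1,0,0,0,0,0,0,0,1,0,1,0,0]
Step 2: insert rf at [3, 8, 41, 42] -> counters=[0,0,0,1,0,0,0,0,1,0,0,0,0,0,0,0,0,0,1,0,0,0,0,0,0,0,0,0,0,0,1,0,0,0,0,0,0,0,1,0,1,1,1]
Step 3: insert hmu at [4, 5, 18, 42] -> counters=[0,0,0,1,1,1,0,0,1,0,0,0,0,0,0,0,0,0,2,0,0,0,0,0,0,0,0,0,0,0,1,0,0,0,0,0,0,0,1,0,1,1,2]
Step 4: delete hmu at [4, 5, 18, 42] -> counters=[0,0,0,1,0,0,0,0,1,0,0,0,0,0,0,0,0,0,1,0,0,0,0,0,0,0,0,0,0,0,1,0,0,0,0,0,0,0,1,0,1,1,1]
Step 5: insert ozb at [18, 30, 38, 40] -> counters=[0,0,0,1,0,0,0,0,1,0,0,0,0,0,0,0,0,0,2,0,0,0,0,0,0,0,0,0,0,0,2,0,0,0,0,0,0,0,2,0,2,1,1]
Query fup: check counters[0]=0 counters[6]=0 counters[23]=0 counters[26]=0 -> no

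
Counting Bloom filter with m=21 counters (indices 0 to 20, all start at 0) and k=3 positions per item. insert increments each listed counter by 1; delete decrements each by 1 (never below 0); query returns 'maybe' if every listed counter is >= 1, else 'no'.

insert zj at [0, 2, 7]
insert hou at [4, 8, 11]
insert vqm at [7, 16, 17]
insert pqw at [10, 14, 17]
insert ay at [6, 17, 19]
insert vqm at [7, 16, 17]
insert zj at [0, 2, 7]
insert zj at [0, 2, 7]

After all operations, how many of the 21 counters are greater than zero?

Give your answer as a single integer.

Step 1: insert zj at [0, 2, 7] -> counters=[1,0,1,0,0,0,0,1,0,0,0,0,0,0,0,0,0,0,0,0,0]
Step 2: insert hou at [4, 8, 11] -> counters=[1,0,1,0,1,0,0,1,1,0,0,1,0,0,0,0,0,0,0,0,0]
Step 3: insert vqm at [7, 16, 17] -> counters=[1,0,1,0,1,0,0,2,1,0,0,1,0,0,0,0,1,1,0,0,0]
Step 4: insert pqw at [10, 14, 17] -> counters=[1,0,1,0,1,0,0,2,1,0,1,1,0,0,1,0,1,2,0,0,0]
Step 5: insert ay at [6, 17, 19] -> counters=[1,0,1,0,1,0,1,2,1,0,1,1,0,0,1,0,1,3,0,1,0]
Step 6: insert vqm at [7, 16, 17] -> counters=[1,0,1,0,1,0,1,3,1,0,1,1,0,0,1,0,2,4,0,1,0]
Step 7: insert zj at [0, 2, 7] -> counters=[2,0,2,0,1,0,1,4,1,0,1,1,0,0,1,0,2,4,0,1,0]
Step 8: insert zj at [0, 2, 7] -> counters=[3,0,3,0,1,0,1,5,1,0,1,1,0,0,1,0,2,4,0,1,0]
Final counters=[3,0,3,0,1,0,1,5,1,0,1,1,0,0,1,0,2,4,0,1,0] -> 12 nonzero

Answer: 12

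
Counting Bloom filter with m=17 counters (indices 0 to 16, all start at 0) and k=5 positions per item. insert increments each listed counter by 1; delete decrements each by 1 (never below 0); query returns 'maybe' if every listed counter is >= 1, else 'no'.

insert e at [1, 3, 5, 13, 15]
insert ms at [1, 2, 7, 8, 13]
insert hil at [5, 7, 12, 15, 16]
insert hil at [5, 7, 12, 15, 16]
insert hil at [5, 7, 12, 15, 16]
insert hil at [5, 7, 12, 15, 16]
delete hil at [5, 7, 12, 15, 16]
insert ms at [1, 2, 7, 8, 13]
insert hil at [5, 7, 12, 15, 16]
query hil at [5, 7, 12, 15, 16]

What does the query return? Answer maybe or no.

Answer: maybe

Derivation:
Step 1: insert e at [1, 3, 5, 13, 15] -> counters=[0,1,0,1,0,1,0,0,0,0,0,0,0,1,0,1,0]
Step 2: insert ms at [1, 2, 7, 8, 13] -> counters=[0,2,1,1,0,1,0,1,1,0,0,0,0,2,0,1,0]
Step 3: insert hil at [5, 7, 12, 15, 16] -> counters=[0,2,1,1,0,2,0,2,1,0,0,0,1,2,0,2,1]
Step 4: insert hil at [5, 7, 12, 15, 16] -> counters=[0,2,1,1,0,3,0,3,1,0,0,0,2,2,0,3,2]
Step 5: insert hil at [5, 7, 12, 15, 16] -> counters=[0,2,1,1,0,4,0,4,1,0,0,0,3,2,0,4,3]
Step 6: insert hil at [5, 7, 12, 15, 16] -> counters=[0,2,1,1,0,5,0,5,1,0,0,0,4,2,0,5,4]
Step 7: delete hil at [5, 7, 12, 15, 16] -> counters=[0,2,1,1,0,4,0,4,1,0,0,0,3,2,0,4,3]
Step 8: insert ms at [1, 2, 7, 8, 13] -> counters=[0,3,2,1,0,4,0,5,2,0,0,0,3,3,0,4,3]
Step 9: insert hil at [5, 7, 12, 15, 16] -> counters=[0,3,2,1,0,5,0,6,2,0,0,0,4,3,0,5,4]
Query hil: check counters[5]=5 counters[7]=6 counters[12]=4 counters[15]=5 counters[16]=4 -> maybe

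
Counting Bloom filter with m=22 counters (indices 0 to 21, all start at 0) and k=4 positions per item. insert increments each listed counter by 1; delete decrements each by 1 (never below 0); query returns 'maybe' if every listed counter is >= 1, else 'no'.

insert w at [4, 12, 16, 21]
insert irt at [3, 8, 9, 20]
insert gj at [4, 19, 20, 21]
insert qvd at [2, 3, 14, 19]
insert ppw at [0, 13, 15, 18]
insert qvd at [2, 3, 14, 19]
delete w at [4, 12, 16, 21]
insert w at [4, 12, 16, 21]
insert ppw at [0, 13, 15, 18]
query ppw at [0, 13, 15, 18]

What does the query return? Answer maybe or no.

Step 1: insert w at [4, 12, 16, 21] -> counters=[0,0,0,0,1,0,0,0,0,0,0,0,1,0,0,0,1,0,0,0,0,1]
Step 2: insert irt at [3, 8, 9, 20] -> counters=[0,0,0,1,1,0,0,0,1,1,0,0,1,0,0,0,1,0,0,0,1,1]
Step 3: insert gj at [4, 19, 20, 21] -> counters=[0,0,0,1,2,0,0,0,1,1,0,0,1,0,0,0,1,0,0,1,2,2]
Step 4: insert qvd at [2, 3, 14, 19] -> counters=[0,0,1,2,2,0,0,0,1,1,0,0,1,0,1,0,1,0,0,2,2,2]
Step 5: insert ppw at [0, 13, 15, 18] -> counters=[1,0,1,2,2,0,0,0,1,1,0,0,1,1,1,1,1,0,1,2,2,2]
Step 6: insert qvd at [2, 3, 14, 19] -> counters=[1,0,2,3,2,0,0,0,1,1,0,0,1,1,2,1,1,0,1,3,2,2]
Step 7: delete w at [4, 12, 16, 21] -> counters=[1,0,2,3,1,0,0,0,1,1,0,0,0,1,2,1,0,0,1,3,2,1]
Step 8: insert w at [4, 12, 16, 21] -> counters=[1,0,2,3,2,0,0,0,1,1,0,0,1,1,2,1,1,0,1,3,2,2]
Step 9: insert ppw at [0, 13, 15, 18] -> counters=[2,0,2,3,2,0,0,0,1,1,0,0,1,2,2,2,1,0,2,3,2,2]
Query ppw: check counters[0]=2 counters[13]=2 counters[15]=2 counters[18]=2 -> maybe

Answer: maybe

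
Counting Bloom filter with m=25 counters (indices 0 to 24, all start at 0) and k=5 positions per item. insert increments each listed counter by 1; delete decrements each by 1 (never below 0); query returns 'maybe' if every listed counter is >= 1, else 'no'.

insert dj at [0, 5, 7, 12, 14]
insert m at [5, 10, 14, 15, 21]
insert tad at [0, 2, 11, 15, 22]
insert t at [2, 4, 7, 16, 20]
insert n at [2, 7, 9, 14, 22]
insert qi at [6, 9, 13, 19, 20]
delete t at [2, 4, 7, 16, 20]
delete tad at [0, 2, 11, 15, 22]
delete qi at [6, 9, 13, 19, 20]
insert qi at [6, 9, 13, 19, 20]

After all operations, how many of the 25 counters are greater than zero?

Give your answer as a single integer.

Step 1: insert dj at [0, 5, 7, 12, 14] -> counters=[1,0,0,0,0,1,0,1,0,0,0,0,1,0,1,0,0,0,0,0,0,0,0,0,0]
Step 2: insert m at [5, 10, 14, 15, 21] -> counters=[1,0,0,0,0,2,0,1,0,0,1,0,1,0,2,1,0,0,0,0,0,1,0,0,0]
Step 3: insert tad at [0, 2, 11, 15, 22] -> counters=[2,0,1,0,0,2,0,1,0,0,1,1,1,0,2,2,0,0,0,0,0,1,1,0,0]
Step 4: insert t at [2, 4, 7, 16, 20] -> counters=[2,0,2,0,1,2,0,2,0,0,1,1,1,0,2,2,1,0,0,0,1,1,1,0,0]
Step 5: insert n at [2, 7, 9, 14, 22] -> counters=[2,0,3,0,1,2,0,3,0,1,1,1,1,0,3,2,1,0,0,0,1,1,2,0,0]
Step 6: insert qi at [6, 9, 13, 19, 20] -> counters=[2,0,3,0,1,2,1,3,0,2,1,1,1,1,3,2,1,0,0,1,2,1,2,0,0]
Step 7: delete t at [2, 4, 7, 16, 20] -> counters=[2,0,2,0,0,2,1,2,0,2,1,1,1,1,3,2,0,0,0,1,1,1,2,0,0]
Step 8: delete tad at [0, 2, 11, 15, 22] -> counters=[1,0,1,0,0,2,1,2,0,2,1,0,1,1,3,1,0,0,0,1,1,1,1,0,0]
Step 9: delete qi at [6, 9, 13, 19, 20] -> counters=[1,0,1,0,0,2,0,2,0,1,1,0,1,0,3,1,0,0,0,0,0,1,1,0,0]
Step 10: insert qi at [6, 9, 13, 19, 20] -> counters=[1,0,1,0,0,2,1,2,0,2,1,0,1,1,3,1,0,0,0,1,1,1,1,0,0]
Final counters=[1,0,1,0,0,2,1,2,0,2,1,0,1,1,3,1,0,0,0,1,1,1,1,0,0] -> 15 nonzero

Answer: 15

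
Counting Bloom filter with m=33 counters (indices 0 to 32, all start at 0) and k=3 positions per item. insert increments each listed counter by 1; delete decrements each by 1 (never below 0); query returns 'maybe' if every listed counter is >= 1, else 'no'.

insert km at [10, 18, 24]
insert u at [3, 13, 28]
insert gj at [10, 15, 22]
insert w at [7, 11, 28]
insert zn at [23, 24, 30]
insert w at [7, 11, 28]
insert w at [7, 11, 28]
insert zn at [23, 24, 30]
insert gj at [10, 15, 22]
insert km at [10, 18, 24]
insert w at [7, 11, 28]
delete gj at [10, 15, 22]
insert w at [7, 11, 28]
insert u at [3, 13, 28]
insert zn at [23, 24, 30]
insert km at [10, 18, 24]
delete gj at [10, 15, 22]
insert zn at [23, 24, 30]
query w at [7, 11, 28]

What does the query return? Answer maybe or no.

Answer: maybe

Derivation:
Step 1: insert km at [10, 18, 24] -> counters=[0,0,0,0,0,0,0,0,0,0,1,0,0,0,0,0,0,0,1,0,0,0,0,0,1,0,0,0,0,0,0,0,0]
Step 2: insert u at [3, 13, 28] -> counters=[0,0,0,1,0,0,0,0,0,0,1,0,0,1,0,0,0,0,1,0,0,0,0,0,1,0,0,0,1,0,0,0,0]
Step 3: insert gj at [10, 15, 22] -> counters=[0,0,0,1,0,0,0,0,0,0,2,0,0,1,0,1,0,0,1,0,0,0,1,0,1,0,0,0,1,0,0,0,0]
Step 4: insert w at [7, 11, 28] -> counters=[0,0,0,1,0,0,0,1,0,0,2,1,0,1,0,1,0,0,1,0,0,0,1,0,1,0,0,0,2,0,0,0,0]
Step 5: insert zn at [23, 24, 30] -> counters=[0,0,0,1,0,0,0,1,0,0,2,1,0,1,0,1,0,0,1,0,0,0,1,1,2,0,0,0,2,0,1,0,0]
Step 6: insert w at [7, 11, 28] -> counters=[0,0,0,1,0,0,0,2,0,0,2,2,0,1,0,1,0,0,1,0,0,0,1,1,2,0,0,0,3,0,1,0,0]
Step 7: insert w at [7, 11, 28] -> counters=[0,0,0,1,0,0,0,3,0,0,2,3,0,1,0,1,0,0,1,0,0,0,1,1,2,0,0,0,4,0,1,0,0]
Step 8: insert zn at [23, 24, 30] -> counters=[0,0,0,1,0,0,0,3,0,0,2,3,0,1,0,1,0,0,1,0,0,0,1,2,3,0,0,0,4,0,2,0,0]
Step 9: insert gj at [10, 15, 22] -> counters=[0,0,0,1,0,0,0,3,0,0,3,3,0,1,0,2,0,0,1,0,0,0,2,2,3,0,0,0,4,0,2,0,0]
Step 10: insert km at [10, 18, 24] -> counters=[0,0,0,1,0,0,0,3,0,0,4,3,0,1,0,2,0,0,2,0,0,0,2,2,4,0,0,0,4,0,2,0,0]
Step 11: insert w at [7, 11, 28] -> counters=[0,0,0,1,0,0,0,4,0,0,4,4,0,1,0,2,0,0,2,0,0,0,2,2,4,0,0,0,5,0,2,0,0]
Step 12: delete gj at [10, 15, 22] -> counters=[0,0,0,1,0,0,0,4,0,0,3,4,0,1,0,1,0,0,2,0,0,0,1,2,4,0,0,0,5,0,2,0,0]
Step 13: insert w at [7, 11, 28] -> counters=[0,0,0,1,0,0,0,5,0,0,3,5,0,1,0,1,0,0,2,0,0,0,1,2,4,0,0,0,6,0,2,0,0]
Step 14: insert u at [3, 13, 28] -> counters=[0,0,0,2,0,0,0,5,0,0,3,5,0,2,0,1,0,0,2,0,0,0,1,2,4,0,0,0,7,0,2,0,0]
Step 15: insert zn at [23, 24, 30] -> counters=[0,0,0,2,0,0,0,5,0,0,3,5,0,2,0,1,0,0,2,0,0,0,1,3,5,0,0,0,7,0,3,0,0]
Step 16: insert km at [10, 18, 24] -> counters=[0,0,0,2,0,0,0,5,0,0,4,5,0,2,0,1,0,0,3,0,0,0,1,3,6,0,0,0,7,0,3,0,0]
Step 17: delete gj at [10, 15, 22] -> counters=[0,0,0,2,0,0,0,5,0,0,3,5,0,2,0,0,0,0,3,0,0,0,0,3,6,0,0,0,7,0,3,0,0]
Step 18: insert zn at [23, 24, 30] -> counters=[0,0,0,2,0,0,0,5,0,0,3,5,0,2,0,0,0,0,3,0,0,0,0,4,7,0,0,0,7,0,4,0,0]
Query w: check counters[7]=5 counters[11]=5 counters[28]=7 -> maybe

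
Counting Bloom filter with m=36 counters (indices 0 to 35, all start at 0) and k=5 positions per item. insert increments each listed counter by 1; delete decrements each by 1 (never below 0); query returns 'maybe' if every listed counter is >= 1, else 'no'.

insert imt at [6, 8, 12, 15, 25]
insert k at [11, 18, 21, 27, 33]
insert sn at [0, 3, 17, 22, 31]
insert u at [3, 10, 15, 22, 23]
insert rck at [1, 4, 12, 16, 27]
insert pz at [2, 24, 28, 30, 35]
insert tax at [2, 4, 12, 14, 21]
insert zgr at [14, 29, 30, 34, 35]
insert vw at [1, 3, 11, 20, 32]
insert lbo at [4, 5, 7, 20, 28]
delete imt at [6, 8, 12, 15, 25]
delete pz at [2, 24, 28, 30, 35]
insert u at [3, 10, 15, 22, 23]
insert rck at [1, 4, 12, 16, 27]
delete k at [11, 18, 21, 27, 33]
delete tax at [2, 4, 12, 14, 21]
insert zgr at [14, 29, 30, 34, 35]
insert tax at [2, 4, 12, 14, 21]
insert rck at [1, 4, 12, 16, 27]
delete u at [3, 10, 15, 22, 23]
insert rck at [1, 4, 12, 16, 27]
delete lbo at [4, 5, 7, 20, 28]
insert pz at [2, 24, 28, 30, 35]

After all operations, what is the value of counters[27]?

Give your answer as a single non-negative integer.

Answer: 4

Derivation:
Step 1: insert imt at [6, 8, 12, 15, 25] -> counters=[0,0,0,0,0,0,1,0,1,0,0,0,1,0,0,1,0,0,0,0,0,0,0,0,0,1,0,0,0,0,0,0,0,0,0,0]
Step 2: insert k at [11, 18, 21, 27, 33] -> counters=[0,0,0,0,0,0,1,0,1,0,0,1,1,0,0,1,0,0,1,0,0,1,0,0,0,1,0,1,0,0,0,0,0,1,0,0]
Step 3: insert sn at [0, 3, 17, 22, 31] -> counters=[1,0,0,1,0,0,1,0,1,0,0,1,1,0,0,1,0,1,1,0,0,1,1,0,0,1,0,1,0,0,0,1,0,1,0,0]
Step 4: insert u at [3, 10, 15, 22, 23] -> counters=[1,0,0,2,0,0,1,0,1,0,1,1,1,0,0,2,0,1,1,0,0,1,2,1,0,1,0,1,0,0,0,1,0,1,0,0]
Step 5: insert rck at [1, 4, 12, 16, 27] -> counters=[1,1,0,2,1,0,1,0,1,0,1,1,2,0,0,2,1,1,1,0,0,1,2,1,0,1,0,2,0,0,0,1,0,1,0,0]
Step 6: insert pz at [2, 24, 28, 30, 35] -> counters=[1,1,1,2,1,0,1,0,1,0,1,1,2,0,0,2,1,1,1,0,0,1,2,1,1,1,0,2,1,0,1,1,0,1,0,1]
Step 7: insert tax at [2, 4, 12, 14, 21] -> counters=[1,1,2,2,2,0,1,0,1,0,1,1,3,0,1,2,1,1,1,0,0,2,2,1,1,1,0,2,1,0,1,1,0,1,0,1]
Step 8: insert zgr at [14, 29, 30, 34, 35] -> counters=[1,1,2,2,2,0,1,0,1,0,1,1,3,0,2,2,1,1,1,0,0,2,2,1,1,1,0,2,1,1,2,1,0,1,1,2]
Step 9: insert vw at [1, 3, 11, 20, 32] -> counters=[1,2,2,3,2,0,1,0,1,0,1,2,3,0,2,2,1,1,1,0,1,2,2,1,1,1,0,2,1,1,2,1,1,1,1,2]
Step 10: insert lbo at [4, 5, 7, 20, 28] -> counters=[1,2,2,3,3,1,1,1,1,0,1,2,3,0,2,2,1,1,1,0,2,2,2,1,1,1,0,2,2,1,2,1,1,1,1,2]
Step 11: delete imt at [6, 8, 12, 15, 25] -> counters=[1,2,2,3,3,1,0,1,0,0,1,2,2,0,2,1,1,1,1,0,2,2,2,1,1,0,0,2,2,1,2,1,1,1,1,2]
Step 12: delete pz at [2, 24, 28, 30, 35] -> counters=[1,2,1,3,3,1,0,1,0,0,1,2,2,0,2,1,1,1,1,0,2,2,2,1,0,0,0,2,1,1,1,1,1,1,1,1]
Step 13: insert u at [3, 10, 15, 22, 23] -> counters=[1,2,1,4,3,1,0,1,0,0,2,2,2,0,2,2,1,1,1,0,2,2,3,2,0,0,0,2,1,1,1,1,1,1,1,1]
Step 14: insert rck at [1, 4, 12, 16, 27] -> counters=[1,3,1,4,4,1,0,1,0,0,2,2,3,0,2,2,2,1,1,0,2,2,3,2,0,0,0,3,1,1,1,1,1,1,1,1]
Step 15: delete k at [11, 18, 21, 27, 33] -> counters=[1,3,1,4,4,1,0,1,0,0,2,1,3,0,2,2,2,1,0,0,2,1,3,2,0,0,0,2,1,1,1,1,1,0,1,1]
Step 16: delete tax at [2, 4, 12, 14, 21] -> counters=[1,3,0,4,3,1,0,1,0,0,2,1,2,0,1,2,2,1,0,0,2,0,3,2,0,0,0,2,1,1,1,1,1,0,1,1]
Step 17: insert zgr at [14, 29, 30, 34, 35] -> counters=[1,3,0,4,3,1,0,1,0,0,2,1,2,0,2,2,2,1,0,0,2,0,3,2,0,0,0,2,1,2,2,1,1,0,2,2]
Step 18: insert tax at [2, 4, 12, 14, 21] -> counters=[1,3,1,4,4,1,0,1,0,0,2,1,3,0,3,2,2,1,0,0,2,1,3,2,0,0,0,2,1,2,2,1,1,0,2,2]
Step 19: insert rck at [1, 4, 12, 16, 27] -> counters=[1,4,1,4,5,1,0,1,0,0,2,1,4,0,3,2,3,1,0,0,2,1,3,2,0,0,0,3,1,2,2,1,1,0,2,2]
Step 20: delete u at [3, 10, 15, 22, 23] -> counters=[1,4,1,3,5,1,0,1,0,0,1,1,4,0,3,1,3,1,0,0,2,1,2,1,0,0,0,3,1,2,2,1,1,0,2,2]
Step 21: insert rck at [1, 4, 12, 16, 27] -> counters=[1,5,1,3,6,1,0,1,0,0,1,1,5,0,3,1,4,1,0,0,2,1,2,1,0,0,0,4,1,2,2,1,1,0,2,2]
Step 22: delete lbo at [4, 5, 7, 20, 28] -> counters=[1,5,1,3,5,0,0,0,0,0,1,1,5,0,3,1,4,1,0,0,1,1,2,1,0,0,0,4,0,2,2,1,1,0,2,2]
Step 23: insert pz at [2, 24, 28, 30, 35] -> counters=[1,5,2,3,5,0,0,0,0,0,1,1,5,0,3,1,4,1,0,0,1,1,2,1,1,0,0,4,1,2,3,1,1,0,2,3]
Final counters=[1,5,2,3,5,0,0,0,0,0,1,1,5,0,3,1,4,1,0,0,1,1,2,1,1,0,0,4,1,2,3,1,1,0,2,3] -> counters[27]=4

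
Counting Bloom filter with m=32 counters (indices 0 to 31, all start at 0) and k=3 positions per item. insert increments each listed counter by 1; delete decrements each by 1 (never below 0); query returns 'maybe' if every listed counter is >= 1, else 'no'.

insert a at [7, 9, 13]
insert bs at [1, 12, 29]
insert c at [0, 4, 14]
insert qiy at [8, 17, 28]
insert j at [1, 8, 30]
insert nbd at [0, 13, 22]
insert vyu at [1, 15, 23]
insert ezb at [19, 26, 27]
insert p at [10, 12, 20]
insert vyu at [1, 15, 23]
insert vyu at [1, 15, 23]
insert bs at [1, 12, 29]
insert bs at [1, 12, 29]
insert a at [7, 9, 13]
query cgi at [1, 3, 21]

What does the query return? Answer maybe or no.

Answer: no

Derivation:
Step 1: insert a at [7, 9, 13] -> counters=[0,0,0,0,0,0,0,1,0,1,0,0,0,1,0,0,0,0,0,0,0,0,0,0,0,0,0,0,0,0,0,0]
Step 2: insert bs at [1, 12, 29] -> counters=[0,1,0,0,0,0,0,1,0,1,0,0,1,1,0,0,0,0,0,0,0,0,0,0,0,0,0,0,0,1,0,0]
Step 3: insert c at [0, 4, 14] -> counters=[1,1,0,0,1,0,0,1,0,1,0,0,1,1,1,0,0,0,0,0,0,0,0,0,0,0,0,0,0,1,0,0]
Step 4: insert qiy at [8, 17, 28] -> counters=[1,1,0,0,1,0,0,1,1,1,0,0,1,1,1,0,0,1,0,0,0,0,0,0,0,0,0,0,1,1,0,0]
Step 5: insert j at [1, 8, 30] -> counters=[1,2,0,0,1,0,0,1,2,1,0,0,1,1,1,0,0,1,0,0,0,0,0,0,0,0,0,0,1,1,1,0]
Step 6: insert nbd at [0, 13, 22] -> counters=[2,2,0,0,1,0,0,1,2,1,0,0,1,2,1,0,0,1,0,0,0,0,1,0,0,0,0,0,1,1,1,0]
Step 7: insert vyu at [1, 15, 23] -> counters=[2,3,0,0,1,0,0,1,2,1,0,0,1,2,1,1,0,1,0,0,0,0,1,1,0,0,0,0,1,1,1,0]
Step 8: insert ezb at [19, 26, 27] -> counters=[2,3,0,0,1,0,0,1,2,1,0,0,1,2,1,1,0,1,0,1,0,0,1,1,0,0,1,1,1,1,1,0]
Step 9: insert p at [10, 12, 20] -> counters=[2,3,0,0,1,0,0,1,2,1,1,0,2,2,1,1,0,1,0,1,1,0,1,1,0,0,1,1,1,1,1,0]
Step 10: insert vyu at [1, 15, 23] -> counters=[2,4,0,0,1,0,0,1,2,1,1,0,2,2,1,2,0,1,0,1,1,0,1,2,0,0,1,1,1,1,1,0]
Step 11: insert vyu at [1, 15, 23] -> counters=[2,5,0,0,1,0,0,1,2,1,1,0,2,2,1,3,0,1,0,1,1,0,1,3,0,0,1,1,1,1,1,0]
Step 12: insert bs at [1, 12, 29] -> counters=[2,6,0,0,1,0,0,1,2,1,1,0,3,2,1,3,0,1,0,1,1,0,1,3,0,0,1,1,1,2,1,0]
Step 13: insert bs at [1, 12, 29] -> counters=[2,7,0,0,1,0,0,1,2,1,1,0,4,2,1,3,0,1,0,1,1,0,1,3,0,0,1,1,1,3,1,0]
Step 14: insert a at [7, 9, 13] -> counters=[2,7,0,0,1,0,0,2,2,2,1,0,4,3,1,3,0,1,0,1,1,0,1,3,0,0,1,1,1,3,1,0]
Query cgi: check counters[1]=7 counters[3]=0 counters[21]=0 -> no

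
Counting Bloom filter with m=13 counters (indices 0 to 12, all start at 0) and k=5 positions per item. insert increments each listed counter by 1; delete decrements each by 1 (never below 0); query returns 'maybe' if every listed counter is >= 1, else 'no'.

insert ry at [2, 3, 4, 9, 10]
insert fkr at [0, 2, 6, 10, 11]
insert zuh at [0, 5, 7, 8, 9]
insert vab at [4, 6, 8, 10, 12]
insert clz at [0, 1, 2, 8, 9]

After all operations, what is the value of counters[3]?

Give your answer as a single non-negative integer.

Step 1: insert ry at [2, 3, 4, 9, 10] -> counters=[0,0,1,1,1,0,0,0,0,1,1,0,0]
Step 2: insert fkr at [0, 2, 6, 10, 11] -> counters=[1,0,2,1,1,0,1,0,0,1,2,1,0]
Step 3: insert zuh at [0, 5, 7, 8, 9] -> counters=[2,0,2,1,1,1,1,1,1,2,2,1,0]
Step 4: insert vab at [4, 6, 8, 10, 12] -> counters=[2,0,2,1,2,1,2,1,2,2,3,1,1]
Step 5: insert clz at [0, 1, 2, 8, 9] -> counters=[3,1,3,1,2,1,2,1,3,3,3,1,1]
Final counters=[3,1,3,1,2,1,2,1,3,3,3,1,1] -> counters[3]=1

Answer: 1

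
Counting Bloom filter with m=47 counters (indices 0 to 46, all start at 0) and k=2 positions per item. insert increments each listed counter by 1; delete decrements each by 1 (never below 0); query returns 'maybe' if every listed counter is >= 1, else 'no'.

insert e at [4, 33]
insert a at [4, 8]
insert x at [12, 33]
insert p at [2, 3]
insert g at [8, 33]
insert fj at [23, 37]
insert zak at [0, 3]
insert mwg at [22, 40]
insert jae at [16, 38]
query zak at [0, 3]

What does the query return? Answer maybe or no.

Answer: maybe

Derivation:
Step 1: insert e at [4, 33] -> counters=[0,0,0,0,1,0,0,0,0,0,0,0,0,0,0,0,0,0,0,0,0,0,0,0,0,0,0,0,0,0,0,0,0,1,0,0,0,0,0,0,0,0,0,0,0,0,0]
Step 2: insert a at [4, 8] -> counters=[0,0,0,0,2,0,0,0,1,0,0,0,0,0,0,0,0,0,0,0,0,0,0,0,0,0,0,0,0,0,0,0,0,1,0,0,0,0,0,0,0,0,0,0,0,0,0]
Step 3: insert x at [12, 33] -> counters=[0,0,0,0,2,0,0,0,1,0,0,0,1,0,0,0,0,0,0,0,0,0,0,0,0,0,0,0,0,0,0,0,0,2,0,0,0,0,0,0,0,0,0,0,0,0,0]
Step 4: insert p at [2, 3] -> counters=[0,0,1,1,2,0,0,0,1,0,0,0,1,0,0,0,0,0,0,0,0,0,0,0,0,0,0,0,0,0,0,0,0,2,0,0,0,0,0,0,0,0,0,0,0,0,0]
Step 5: insert g at [8, 33] -> counters=[0,0,1,1,2,0,0,0,2,0,0,0,1,0,0,0,0,0,0,0,0,0,0,0,0,0,0,0,0,0,0,0,0,3,0,0,0,0,0,0,0,0,0,0,0,0,0]
Step 6: insert fj at [23, 37] -> counters=[0,0,1,1,2,0,0,0,2,0,0,0,1,0,0,0,0,0,0,0,0,0,0,1,0,0,0,0,0,0,0,0,0,3,0,0,0,1,0,0,0,0,0,0,0,0,0]
Step 7: insert zak at [0, 3] -> counters=[1,0,1,2,2,0,0,0,2,0,0,0,1,0,0,0,0,0,0,0,0,0,0,1,0,0,0,0,0,0,0,0,0,3,0,0,0,1,0,0,0,0,0,0,0,0,0]
Step 8: insert mwg at [22, 40] -> counters=[1,0,1,2,2,0,0,0,2,0,0,0,1,0,0,0,0,0,0,0,0,0,1,1,0,0,0,0,0,0,0,0,0,3,0,0,0,1,0,0,1,0,0,0,0,0,0]
Step 9: insert jae at [16, 38] -> counters=[1,0,1,2,2,0,0,0,2,0,0,0,1,0,0,0,1,0,0,0,0,0,1,1,0,0,0,0,0,0,0,0,0,3,0,0,0,1,1,0,1,0,0,0,0,0,0]
Query zak: check counters[0]=1 counters[3]=2 -> maybe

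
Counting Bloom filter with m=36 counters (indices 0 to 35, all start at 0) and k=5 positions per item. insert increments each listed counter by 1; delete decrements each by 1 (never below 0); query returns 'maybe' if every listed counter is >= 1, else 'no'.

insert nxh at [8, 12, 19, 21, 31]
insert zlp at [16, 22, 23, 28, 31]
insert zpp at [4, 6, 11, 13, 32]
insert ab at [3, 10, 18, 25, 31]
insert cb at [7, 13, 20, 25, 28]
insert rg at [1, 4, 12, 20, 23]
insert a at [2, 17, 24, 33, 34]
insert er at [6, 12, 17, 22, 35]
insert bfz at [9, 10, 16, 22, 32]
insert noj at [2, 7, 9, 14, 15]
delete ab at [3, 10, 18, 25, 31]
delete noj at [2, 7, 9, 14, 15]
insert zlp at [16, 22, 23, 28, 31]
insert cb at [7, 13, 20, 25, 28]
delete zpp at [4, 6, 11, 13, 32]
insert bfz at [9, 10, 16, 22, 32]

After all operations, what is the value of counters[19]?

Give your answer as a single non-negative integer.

Step 1: insert nxh at [8, 12, 19, 21, 31] -> counters=[0,0,0,0,0,0,0,0,1,0,0,0,1,0,0,0,0,0,0,1,0,1,0,0,0,0,0,0,0,0,0,1,0,0,0,0]
Step 2: insert zlp at [16, 22, 23, 28, 31] -> counters=[0,0,0,0,0,0,0,0,1,0,0,0,1,0,0,0,1,0,0,1,0,1,1,1,0,0,0,0,1,0,0,2,0,0,0,0]
Step 3: insert zpp at [4, 6, 11, 13, 32] -> counters=[0,0,0,0,1,0,1,0,1,0,0,1,1,1,0,0,1,0,0,1,0,1,1,1,0,0,0,0,1,0,0,2,1,0,0,0]
Step 4: insert ab at [3, 10, 18, 25, 31] -> counters=[0,0,0,1,1,0,1,0,1,0,1,1,1,1,0,0,1,0,1,1,0,1,1,1,0,1,0,0,1,0,0,3,1,0,0,0]
Step 5: insert cb at [7, 13, 20, 25, 28] -> counters=[0,0,0,1,1,0,1,1,1,0,1,1,1,2,0,0,1,0,1,1,1,1,1,1,0,2,0,0,2,0,0,3,1,0,0,0]
Step 6: insert rg at [1, 4, 12, 20, 23] -> counters=[0,1,0,1,2,0,1,1,1,0,1,1,2,2,0,0,1,0,1,1,2,1,1,2,0,2,0,0,2,0,0,3,1,0,0,0]
Step 7: insert a at [2, 17, 24, 33, 34] -> counters=[0,1,1,1,2,0,1,1,1,0,1,1,2,2,0,0,1,1,1,1,2,1,1,2,1,2,0,0,2,0,0,3,1,1,1,0]
Step 8: insert er at [6, 12, 17, 22, 35] -> counters=[0,1,1,1,2,0,2,1,1,0,1,1,3,2,0,0,1,2,1,1,2,1,2,2,1,2,0,0,2,0,0,3,1,1,1,1]
Step 9: insert bfz at [9, 10, 16, 22, 32] -> counters=[0,1,1,1,2,0,2,1,1,1,2,1,3,2,0,0,2,2,1,1,2,1,3,2,1,2,0,0,2,0,0,3,2,1,1,1]
Step 10: insert noj at [2, 7, 9, 14, 15] -> counters=[0,1,2,1,2,0,2,2,1,2,2,1,3,2,1,1,2,2,1,1,2,1,3,2,1,2,0,0,2,0,0,3,2,1,1,1]
Step 11: delete ab at [3, 10, 18, 25, 31] -> counters=[0,1,2,0,2,0,2,2,1,2,1,1,3,2,1,1,2,2,0,1,2,1,3,2,1,1,0,0,2,0,0,2,2,1,1,1]
Step 12: delete noj at [2, 7, 9, 14, 15] -> counters=[0,1,1,0,2,0,2,1,1,1,1,1,3,2,0,0,2,2,0,1,2,1,3,2,1,1,0,0,2,0,0,2,2,1,1,1]
Step 13: insert zlp at [16, 22, 23, 28, 31] -> counters=[0,1,1,0,2,0,2,1,1,1,1,1,3,2,0,0,3,2,0,1,2,1,4,3,1,1,0,0,3,0,0,3,2,1,1,1]
Step 14: insert cb at [7, 13, 20, 25, 28] -> counters=[0,1,1,0,2,0,2,2,1,1,1,1,3,3,0,0,3,2,0,1,3,1,4,3,1,2,0,0,4,0,0,3,2,1,1,1]
Step 15: delete zpp at [4, 6, 11, 13, 32] -> counters=[0,1,1,0,1,0,1,2,1,1,1,0,3,2,0,0,3,2,0,1,3,1,4,3,1,2,0,0,4,0,0,3,1,1,1,1]
Step 16: insert bfz at [9, 10, 16, 22, 32] -> counters=[0,1,1,0,1,0,1,2,1,2,2,0,3,2,0,0,4,2,0,1,3,1,5,3,1,2,0,0,4,0,0,3,2,1,1,1]
Final counters=[0,1,1,0,1,0,1,2,1,2,2,0,3,2,0,0,4,2,0,1,3,1,5,3,1,2,0,0,4,0,0,3,2,1,1,1] -> counters[19]=1

Answer: 1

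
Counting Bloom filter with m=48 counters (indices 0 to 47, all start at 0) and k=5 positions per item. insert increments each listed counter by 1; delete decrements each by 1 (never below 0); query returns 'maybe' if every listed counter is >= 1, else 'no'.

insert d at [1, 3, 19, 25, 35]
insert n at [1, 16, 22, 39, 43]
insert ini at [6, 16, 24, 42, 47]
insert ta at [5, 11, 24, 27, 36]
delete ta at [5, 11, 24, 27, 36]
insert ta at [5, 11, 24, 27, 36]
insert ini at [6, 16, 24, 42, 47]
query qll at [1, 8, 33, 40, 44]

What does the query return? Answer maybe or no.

Step 1: insert d at [1, 3, 19, 25, 35] -> counters=[0,1,0,1,0,0,0,0,0,0,0,0,0,0,0,0,0,0,0,1,0,0,0,0,0,1,0,0,0,0,0,0,0,0,0,1,0,0,0,0,0,0,0,0,0,0,0,0]
Step 2: insert n at [1, 16, 22, 39, 43] -> counters=[0,2,0,1,0,0,0,0,0,0,0,0,0,0,0,0,1,0,0,1,0,0,1,0,0,1,0,0,0,0,0,0,0,0,0,1,0,0,0,1,0,0,0,1,0,0,0,0]
Step 3: insert ini at [6, 16, 24, 42, 47] -> counters=[0,2,0,1,0,0,1,0,0,0,0,0,0,0,0,0,2,0,0,1,0,0,1,0,1,1,0,0,0,0,0,0,0,0,0,1,0,0,0,1,0,0,1,1,0,0,0,1]
Step 4: insert ta at [5, 11, 24, 27, 36] -> counters=[0,2,0,1,0,1,1,0,0,0,0,1,0,0,0,0,2,0,0,1,0,0,1,0,2,1,0,1,0,0,0,0,0,0,0,1,1,0,0,1,0,0,1,1,0,0,0,1]
Step 5: delete ta at [5, 11, 24, 27, 36] -> counters=[0,2,0,1,0,0,1,0,0,0,0,0,0,0,0,0,2,0,0,1,0,0,1,0,1,1,0,0,0,0,0,0,0,0,0,1,0,0,0,1,0,0,1,1,0,0,0,1]
Step 6: insert ta at [5, 11, 24, 27, 36] -> counters=[0,2,0,1,0,1,1,0,0,0,0,1,0,0,0,0,2,0,0,1,0,0,1,0,2,1,0,1,0,0,0,0,0,0,0,1,1,0,0,1,0,0,1,1,0,0,0,1]
Step 7: insert ini at [6, 16, 24, 42, 47] -> counters=[0,2,0,1,0,1,2,0,0,0,0,1,0,0,0,0,3,0,0,1,0,0,1,0,3,1,0,1,0,0,0,0,0,0,0,1,1,0,0,1,0,0,2,1,0,0,0,2]
Query qll: check counters[1]=2 counters[8]=0 counters[33]=0 counters[40]=0 counters[44]=0 -> no

Answer: no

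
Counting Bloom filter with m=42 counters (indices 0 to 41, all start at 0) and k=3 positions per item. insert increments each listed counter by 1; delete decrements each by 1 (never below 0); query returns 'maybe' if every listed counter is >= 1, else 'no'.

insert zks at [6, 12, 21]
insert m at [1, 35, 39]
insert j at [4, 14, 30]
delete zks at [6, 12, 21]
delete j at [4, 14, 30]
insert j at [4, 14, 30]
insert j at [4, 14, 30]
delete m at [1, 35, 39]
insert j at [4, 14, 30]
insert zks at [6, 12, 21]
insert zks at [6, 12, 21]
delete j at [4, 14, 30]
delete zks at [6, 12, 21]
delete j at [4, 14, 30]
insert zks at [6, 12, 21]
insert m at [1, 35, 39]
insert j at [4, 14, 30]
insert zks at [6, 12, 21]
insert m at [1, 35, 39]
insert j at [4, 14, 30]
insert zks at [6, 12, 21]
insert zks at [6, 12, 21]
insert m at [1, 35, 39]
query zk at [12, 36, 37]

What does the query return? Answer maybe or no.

Step 1: insert zks at [6, 12, 21] -> counters=[0,0,0,0,0,0,1,0,0,0,0,0,1,0,0,0,0,0,0,0,0,1,0,0,0,0,0,0,0,0,0,0,0,0,0,0,0,0,0,0,0,0]
Step 2: insert m at [1, 35, 39] -> counters=[0,1,0,0,0,0,1,0,0,0,0,0,1,0,0,0,0,0,0,0,0,1,0,0,0,0,0,0,0,0,0,0,0,0,0,1,0,0,0,1,0,0]
Step 3: insert j at [4, 14, 30] -> counters=[0,1,0,0,1,0,1,0,0,0,0,0,1,0,1,0,0,0,0,0,0,1,0,0,0,0,0,0,0,0,1,0,0,0,0,1,0,0,0,1,0,0]
Step 4: delete zks at [6, 12, 21] -> counters=[0,1,0,0,1,0,0,0,0,0,0,0,0,0,1,0,0,0,0,0,0,0,0,0,0,0,0,0,0,0,1,0,0,0,0,1,0,0,0,1,0,0]
Step 5: delete j at [4, 14, 30] -> counters=[0,1,0,0,0,0,0,0,0,0,0,0,0,0,0,0,0,0,0,0,0,0,0,0,0,0,0,0,0,0,0,0,0,0,0,1,0,0,0,1,0,0]
Step 6: insert j at [4, 14, 30] -> counters=[0,1,0,0,1,0,0,0,0,0,0,0,0,0,1,0,0,0,0,0,0,0,0,0,0,0,0,0,0,0,1,0,0,0,0,1,0,0,0,1,0,0]
Step 7: insert j at [4, 14, 30] -> counters=[0,1,0,0,2,0,0,0,0,0,0,0,0,0,2,0,0,0,0,0,0,0,0,0,0,0,0,0,0,0,2,0,0,0,0,1,0,0,0,1,0,0]
Step 8: delete m at [1, 35, 39] -> counters=[0,0,0,0,2,0,0,0,0,0,0,0,0,0,2,0,0,0,0,0,0,0,0,0,0,0,0,0,0,0,2,0,0,0,0,0,0,0,0,0,0,0]
Step 9: insert j at [4, 14, 30] -> counters=[0,0,0,0,3,0,0,0,0,0,0,0,0,0,3,0,0,0,0,0,0,0,0,0,0,0,0,0,0,0,3,0,0,0,0,0,0,0,0,0,0,0]
Step 10: insert zks at [6, 12, 21] -> counters=[0,0,0,0,3,0,1,0,0,0,0,0,1,0,3,0,0,0,0,0,0,1,0,0,0,0,0,0,0,0,3,0,0,0,0,0,0,0,0,0,0,0]
Step 11: insert zks at [6, 12, 21] -> counters=[0,0,0,0,3,0,2,0,0,0,0,0,2,0,3,0,0,0,0,0,0,2,0,0,0,0,0,0,0,0,3,0,0,0,0,0,0,0,0,0,0,0]
Step 12: delete j at [4, 14, 30] -> counters=[0,0,0,0,2,0,2,0,0,0,0,0,2,0,2,0,0,0,0,0,0,2,0,0,0,0,0,0,0,0,2,0,0,0,0,0,0,0,0,0,0,0]
Step 13: delete zks at [6, 12, 21] -> counters=[0,0,0,0,2,0,1,0,0,0,0,0,1,0,2,0,0,0,0,0,0,1,0,0,0,0,0,0,0,0,2,0,0,0,0,0,0,0,0,0,0,0]
Step 14: delete j at [4, 14, 30] -> counters=[0,0,0,0,1,0,1,0,0,0,0,0,1,0,1,0,0,0,0,0,0,1,0,0,0,0,0,0,0,0,1,0,0,0,0,0,0,0,0,0,0,0]
Step 15: insert zks at [6, 12, 21] -> counters=[0,0,0,0,1,0,2,0,0,0,0,0,2,0,1,0,0,0,0,0,0,2,0,0,0,0,0,0,0,0,1,0,0,0,0,0,0,0,0,0,0,0]
Step 16: insert m at [1, 35, 39] -> counters=[0,1,0,0,1,0,2,0,0,0,0,0,2,0,1,0,0,0,0,0,0,2,0,0,0,0,0,0,0,0,1,0,0,0,0,1,0,0,0,1,0,0]
Step 17: insert j at [4, 14, 30] -> counters=[0,1,0,0,2,0,2,0,0,0,0,0,2,0,2,0,0,0,0,0,0,2,0,0,0,0,0,0,0,0,2,0,0,0,0,1,0,0,0,1,0,0]
Step 18: insert zks at [6, 12, 21] -> counters=[0,1,0,0,2,0,3,0,0,0,0,0,3,0,2,0,0,0,0,0,0,3,0,0,0,0,0,0,0,0,2,0,0,0,0,1,0,0,0,1,0,0]
Step 19: insert m at [1, 35, 39] -> counters=[0,2,0,0,2,0,3,0,0,0,0,0,3,0,2,0,0,0,0,0,0,3,0,0,0,0,0,0,0,0,2,0,0,0,0,2,0,0,0,2,0,0]
Step 20: insert j at [4, 14, 30] -> counters=[0,2,0,0,3,0,3,0,0,0,0,0,3,0,3,0,0,0,0,0,0,3,0,0,0,0,0,0,0,0,3,0,0,0,0,2,0,0,0,2,0,0]
Step 21: insert zks at [6, 12, 21] -> counters=[0,2,0,0,3,0,4,0,0,0,0,0,4,0,3,0,0,0,0,0,0,4,0,0,0,0,0,0,0,0,3,0,0,0,0,2,0,0,0,2,0,0]
Step 22: insert zks at [6, 12, 21] -> counters=[0,2,0,0,3,0,5,0,0,0,0,0,5,0,3,0,0,0,0,0,0,5,0,0,0,0,0,0,0,0,3,0,0,0,0,2,0,0,0,2,0,0]
Step 23: insert m at [1, 35, 39] -> counters=[0,3,0,0,3,0,5,0,0,0,0,0,5,0,3,0,0,0,0,0,0,5,0,0,0,0,0,0,0,0,3,0,0,0,0,3,0,0,0,3,0,0]
Query zk: check counters[12]=5 counters[36]=0 counters[37]=0 -> no

Answer: no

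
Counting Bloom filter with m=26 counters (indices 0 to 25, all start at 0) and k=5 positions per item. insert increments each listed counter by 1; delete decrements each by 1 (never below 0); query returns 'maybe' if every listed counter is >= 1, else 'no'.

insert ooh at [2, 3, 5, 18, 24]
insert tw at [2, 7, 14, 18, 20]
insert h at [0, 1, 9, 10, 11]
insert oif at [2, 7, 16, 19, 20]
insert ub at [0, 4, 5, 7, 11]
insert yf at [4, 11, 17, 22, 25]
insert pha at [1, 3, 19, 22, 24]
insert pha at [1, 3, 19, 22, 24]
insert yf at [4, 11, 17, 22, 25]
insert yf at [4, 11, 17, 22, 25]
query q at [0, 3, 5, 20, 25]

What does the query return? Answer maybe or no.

Step 1: insert ooh at [2, 3, 5, 18, 24] -> counters=[0,0,1,1,0,1,0,0,0,0,0,0,0,0,0,0,0,0,1,0,0,0,0,0,1,0]
Step 2: insert tw at [2, 7, 14, 18, 20] -> counters=[0,0,2,1,0,1,0,1,0,0,0,0,0,0,1,0,0,0,2,0,1,0,0,0,1,0]
Step 3: insert h at [0, 1, 9, 10, 11] -> counters=[1,1,2,1,0,1,0,1,0,1,1,1,0,0,1,0,0,0,2,0,1,0,0,0,1,0]
Step 4: insert oif at [2, 7, 16, 19, 20] -> counters=[1,1,3,1,0,1,0,2,0,1,1,1,0,0,1,0,1,0,2,1,2,0,0,0,1,0]
Step 5: insert ub at [0, 4, 5, 7, 11] -> counters=[2,1,3,1,1,2,0,3,0,1,1,2,0,0,1,0,1,0,2,1,2,0,0,0,1,0]
Step 6: insert yf at [4, 11, 17, 22, 25] -> counters=[2,1,3,1,2,2,0,3,0,1,1,3,0,0,1,0,1,1,2,1,2,0,1,0,1,1]
Step 7: insert pha at [1, 3, 19, 22, 24] -> counters=[2,2,3,2,2,2,0,3,0,1,1,3,0,0,1,0,1,1,2,2,2,0,2,0,2,1]
Step 8: insert pha at [1, 3, 19, 22, 24] -> counters=[2,3,3,3,2,2,0,3,0,1,1,3,0,0,1,0,1,1,2,3,2,0,3,0,3,1]
Step 9: insert yf at [4, 11, 17, 22, 25] -> counters=[2,3,3,3,3,2,0,3,0,1,1,4,0,0,1,0,1,2,2,3,2,0,4,0,3,2]
Step 10: insert yf at [4, 11, 17, 22, 25] -> counters=[2,3,3,3,4,2,0,3,0,1,1,5,0,0,1,0,1,3,2,3,2,0,5,0,3,3]
Query q: check counters[0]=2 counters[3]=3 counters[5]=2 counters[20]=2 counters[25]=3 -> maybe

Answer: maybe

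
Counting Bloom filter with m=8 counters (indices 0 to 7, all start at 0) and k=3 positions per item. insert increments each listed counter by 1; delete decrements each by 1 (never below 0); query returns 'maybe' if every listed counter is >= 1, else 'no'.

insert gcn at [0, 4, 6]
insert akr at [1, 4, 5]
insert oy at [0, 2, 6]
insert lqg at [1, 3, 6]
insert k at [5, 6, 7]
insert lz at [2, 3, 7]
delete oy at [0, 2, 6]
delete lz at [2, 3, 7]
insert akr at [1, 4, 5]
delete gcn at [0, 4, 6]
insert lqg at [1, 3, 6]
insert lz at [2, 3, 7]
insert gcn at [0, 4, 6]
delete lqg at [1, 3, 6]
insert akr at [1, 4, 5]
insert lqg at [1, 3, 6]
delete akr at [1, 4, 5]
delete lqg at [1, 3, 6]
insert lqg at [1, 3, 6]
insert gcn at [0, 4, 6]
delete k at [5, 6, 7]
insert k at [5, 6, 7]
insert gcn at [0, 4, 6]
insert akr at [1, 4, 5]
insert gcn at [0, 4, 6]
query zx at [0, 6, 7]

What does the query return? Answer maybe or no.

Answer: maybe

Derivation:
Step 1: insert gcn at [0, 4, 6] -> counters=[1,0,0,0,1,0,1,0]
Step 2: insert akr at [1, 4, 5] -> counters=[1,1,0,0,2,1,1,0]
Step 3: insert oy at [0, 2, 6] -> counters=[2,1,1,0,2,1,2,0]
Step 4: insert lqg at [1, 3, 6] -> counters=[2,2,1,1,2,1,3,0]
Step 5: insert k at [5, 6, 7] -> counters=[2,2,1,1,2,2,4,1]
Step 6: insert lz at [2, 3, 7] -> counters=[2,2,2,2,2,2,4,2]
Step 7: delete oy at [0, 2, 6] -> counters=[1,2,1,2,2,2,3,2]
Step 8: delete lz at [2, 3, 7] -> counters=[1,2,0,1,2,2,3,1]
Step 9: insert akr at [1, 4, 5] -> counters=[1,3,0,1,3,3,3,1]
Step 10: delete gcn at [0, 4, 6] -> counters=[0,3,0,1,2,3,2,1]
Step 11: insert lqg at [1, 3, 6] -> counters=[0,4,0,2,2,3,3,1]
Step 12: insert lz at [2, 3, 7] -> counters=[0,4,1,3,2,3,3,2]
Step 13: insert gcn at [0, 4, 6] -> counters=[1,4,1,3,3,3,4,2]
Step 14: delete lqg at [1, 3, 6] -> counters=[1,3,1,2,3,3,3,2]
Step 15: insert akr at [1, 4, 5] -> counters=[1,4,1,2,4,4,3,2]
Step 16: insert lqg at [1, 3, 6] -> counters=[1,5,1,3,4,4,4,2]
Step 17: delete akr at [1, 4, 5] -> counters=[1,4,1,3,3,3,4,2]
Step 18: delete lqg at [1, 3, 6] -> counters=[1,3,1,2,3,3,3,2]
Step 19: insert lqg at [1, 3, 6] -> counters=[1,4,1,3,3,3,4,2]
Step 20: insert gcn at [0, 4, 6] -> counters=[2,4,1,3,4,3,5,2]
Step 21: delete k at [5, 6, 7] -> counters=[2,4,1,3,4,2,4,1]
Step 22: insert k at [5, 6, 7] -> counters=[2,4,1,3,4,3,5,2]
Step 23: insert gcn at [0, 4, 6] -> counters=[3,4,1,3,5,3,6,2]
Step 24: insert akr at [1, 4, 5] -> counters=[3,5,1,3,6,4,6,2]
Step 25: insert gcn at [0, 4, 6] -> counters=[4,5,1,3,7,4,7,2]
Query zx: check counters[0]=4 counters[6]=7 counters[7]=2 -> maybe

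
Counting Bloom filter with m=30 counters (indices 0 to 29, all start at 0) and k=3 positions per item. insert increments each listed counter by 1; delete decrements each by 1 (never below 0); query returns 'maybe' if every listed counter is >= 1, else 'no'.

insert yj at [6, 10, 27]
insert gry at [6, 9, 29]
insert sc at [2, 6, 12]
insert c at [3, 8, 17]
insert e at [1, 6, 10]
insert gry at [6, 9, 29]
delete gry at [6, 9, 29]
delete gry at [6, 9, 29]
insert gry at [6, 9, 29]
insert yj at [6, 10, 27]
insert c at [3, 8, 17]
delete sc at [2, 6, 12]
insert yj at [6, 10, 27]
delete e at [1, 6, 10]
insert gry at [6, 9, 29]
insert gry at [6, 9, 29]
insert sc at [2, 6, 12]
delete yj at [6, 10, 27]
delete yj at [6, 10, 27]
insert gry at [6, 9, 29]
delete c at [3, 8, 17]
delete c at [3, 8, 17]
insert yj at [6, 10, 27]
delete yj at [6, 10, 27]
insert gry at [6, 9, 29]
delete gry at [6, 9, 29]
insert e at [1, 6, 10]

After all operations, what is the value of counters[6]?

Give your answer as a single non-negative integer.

Step 1: insert yj at [6, 10, 27] -> counters=[0,0,0,0,0,0,1,0,0,0,1,0,0,0,0,0,0,0,0,0,0,0,0,0,0,0,0,1,0,0]
Step 2: insert gry at [6, 9, 29] -> counters=[0,0,0,0,0,0,2,0,0,1,1,0,0,0,0,0,0,0,0,0,0,0,0,0,0,0,0,1,0,1]
Step 3: insert sc at [2, 6, 12] -> counters=[0,0,1,0,0,0,3,0,0,1,1,0,1,0,0,0,0,0,0,0,0,0,0,0,0,0,0,1,0,1]
Step 4: insert c at [3, 8, 17] -> counters=[0,0,1,1,0,0,3,0,1,1,1,0,1,0,0,0,0,1,0,0,0,0,0,0,0,0,0,1,0,1]
Step 5: insert e at [1, 6, 10] -> counters=[0,1,1,1,0,0,4,0,1,1,2,0,1,0,0,0,0,1,0,0,0,0,0,0,0,0,0,1,0,1]
Step 6: insert gry at [6, 9, 29] -> counters=[0,1,1,1,0,0,5,0,1,2,2,0,1,0,0,0,0,1,0,0,0,0,0,0,0,0,0,1,0,2]
Step 7: delete gry at [6, 9, 29] -> counters=[0,1,1,1,0,0,4,0,1,1,2,0,1,0,0,0,0,1,0,0,0,0,0,0,0,0,0,1,0,1]
Step 8: delete gry at [6, 9, 29] -> counters=[0,1,1,1,0,0,3,0,1,0,2,0,1,0,0,0,0,1,0,0,0,0,0,0,0,0,0,1,0,0]
Step 9: insert gry at [6, 9, 29] -> counters=[0,1,1,1,0,0,4,0,1,1,2,0,1,0,0,0,0,1,0,0,0,0,0,0,0,0,0,1,0,1]
Step 10: insert yj at [6, 10, 27] -> counters=[0,1,1,1,0,0,5,0,1,1,3,0,1,0,0,0,0,1,0,0,0,0,0,0,0,0,0,2,0,1]
Step 11: insert c at [3, 8, 17] -> counters=[0,1,1,2,0,0,5,0,2,1,3,0,1,0,0,0,0,2,0,0,0,0,0,0,0,0,0,2,0,1]
Step 12: delete sc at [2, 6, 12] -> counters=[0,1,0,2,0,0,4,0,2,1,3,0,0,0,0,0,0,2,0,0,0,0,0,0,0,0,0,2,0,1]
Step 13: insert yj at [6, 10, 27] -> counters=[0,1,0,2,0,0,5,0,2,1,4,0,0,0,0,0,0,2,0,0,0,0,0,0,0,0,0,3,0,1]
Step 14: delete e at [1, 6, 10] -> counters=[0,0,0,2,0,0,4,0,2,1,3,0,0,0,0,0,0,2,0,0,0,0,0,0,0,0,0,3,0,1]
Step 15: insert gry at [6, 9, 29] -> counters=[0,0,0,2,0,0,5,0,2,2,3,0,0,0,0,0,0,2,0,0,0,0,0,0,0,0,0,3,0,2]
Step 16: insert gry at [6, 9, 29] -> counters=[0,0,0,2,0,0,6,0,2,3,3,0,0,0,0,0,0,2,0,0,0,0,0,0,0,0,0,3,0,3]
Step 17: insert sc at [2, 6, 12] -> counters=[0,0,1,2,0,0,7,0,2,3,3,0,1,0,0,0,0,2,0,0,0,0,0,0,0,0,0,3,0,3]
Step 18: delete yj at [6, 10, 27] -> counters=[0,0,1,2,0,0,6,0,2,3,2,0,1,0,0,0,0,2,0,0,0,0,0,0,0,0,0,2,0,3]
Step 19: delete yj at [6, 10, 27] -> counters=[0,0,1,2,0,0,5,0,2,3,1,0,1,0,0,0,0,2,0,0,0,0,0,0,0,0,0,1,0,3]
Step 20: insert gry at [6, 9, 29] -> counters=[0,0,1,2,0,0,6,0,2,4,1,0,1,0,0,0,0,2,0,0,0,0,0,0,0,0,0,1,0,4]
Step 21: delete c at [3, 8, 17] -> counters=[0,0,1,1,0,0,6,0,1,4,1,0,1,0,0,0,0,1,0,0,0,0,0,0,0,0,0,1,0,4]
Step 22: delete c at [3, 8, 17] -> counters=[0,0,1,0,0,0,6,0,0,4,1,0,1,0,0,0,0,0,0,0,0,0,0,0,0,0,0,1,0,4]
Step 23: insert yj at [6, 10, 27] -> counters=[0,0,1,0,0,0,7,0,0,4,2,0,1,0,0,0,0,0,0,0,0,0,0,0,0,0,0,2,0,4]
Step 24: delete yj at [6, 10, 27] -> counters=[0,0,1,0,0,0,6,0,0,4,1,0,1,0,0,0,0,0,0,0,0,0,0,0,0,0,0,1,0,4]
Step 25: insert gry at [6, 9, 29] -> counters=[0,0,1,0,0,0,7,0,0,5,1,0,1,0,0,0,0,0,0,0,0,0,0,0,0,0,0,1,0,5]
Step 26: delete gry at [6, 9, 29] -> counters=[0,0,1,0,0,0,6,0,0,4,1,0,1,0,0,0,0,0,0,0,0,0,0,0,0,0,0,1,0,4]
Step 27: insert e at [1, 6, 10] -> counters=[0,1,1,0,0,0,7,0,0,4,2,0,1,0,0,0,0,0,0,0,0,0,0,0,0,0,0,1,0,4]
Final counters=[0,1,1,0,0,0,7,0,0,4,2,0,1,0,0,0,0,0,0,0,0,0,0,0,0,0,0,1,0,4] -> counters[6]=7

Answer: 7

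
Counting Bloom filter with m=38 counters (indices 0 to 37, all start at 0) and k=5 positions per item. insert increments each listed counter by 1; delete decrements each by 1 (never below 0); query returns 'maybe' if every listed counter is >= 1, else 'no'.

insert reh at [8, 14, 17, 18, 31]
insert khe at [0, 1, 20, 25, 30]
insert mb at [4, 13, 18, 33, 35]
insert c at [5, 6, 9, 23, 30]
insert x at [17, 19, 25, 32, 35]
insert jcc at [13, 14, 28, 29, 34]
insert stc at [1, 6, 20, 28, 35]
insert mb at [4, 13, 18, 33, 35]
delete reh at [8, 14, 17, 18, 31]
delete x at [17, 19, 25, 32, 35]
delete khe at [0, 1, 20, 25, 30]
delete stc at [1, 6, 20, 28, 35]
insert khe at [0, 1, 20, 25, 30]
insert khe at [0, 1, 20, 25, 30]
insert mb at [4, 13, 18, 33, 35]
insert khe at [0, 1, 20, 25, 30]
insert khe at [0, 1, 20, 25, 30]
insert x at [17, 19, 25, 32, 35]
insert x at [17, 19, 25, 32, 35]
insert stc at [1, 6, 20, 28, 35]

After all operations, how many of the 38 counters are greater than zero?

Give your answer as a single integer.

Step 1: insert reh at [8, 14, 17, 18, 31] -> counters=[0,0,0,0,0,0,0,0,1,0,0,0,0,0,1,0,0,1,1,0,0,0,0,0,0,0,0,0,0,0,0,1,0,0,0,0,0,0]
Step 2: insert khe at [0, 1, 20, 25, 30] -> counters=[1,1,0,0,0,0,0,0,1,0,0,0,0,0,1,0,0,1,1,0,1,0,0,0,0,1,0,0,0,0,1,1,0,0,0,0,0,0]
Step 3: insert mb at [4, 13, 18, 33, 35] -> counters=[1,1,0,0,1,0,0,0,1,0,0,0,0,1,1,0,0,1,2,0,1,0,0,0,0,1,0,0,0,0,1,1,0,1,0,1,0,0]
Step 4: insert c at [5, 6, 9, 23, 30] -> counters=[1,1,0,0,1,1,1,0,1,1,0,0,0,1,1,0,0,1,2,0,1,0,0,1,0,1,0,0,0,0,2,1,0,1,0,1,0,0]
Step 5: insert x at [17, 19, 25, 32, 35] -> counters=[1,1,0,0,1,1,1,0,1,1,0,0,0,1,1,0,0,2,2,1,1,0,0,1,0,2,0,0,0,0,2,1,1,1,0,2,0,0]
Step 6: insert jcc at [13, 14, 28, 29, 34] -> counters=[1,1,0,0,1,1,1,0,1,1,0,0,0,2,2,0,0,2,2,1,1,0,0,1,0,2,0,0,1,1,2,1,1,1,1,2,0,0]
Step 7: insert stc at [1, 6, 20, 28, 35] -> counters=[1,2,0,0,1,1,2,0,1,1,0,0,0,2,2,0,0,2,2,1,2,0,0,1,0,2,0,0,2,1,2,1,1,1,1,3,0,0]
Step 8: insert mb at [4, 13, 18, 33, 35] -> counters=[1,2,0,0,2,1,2,0,1,1,0,0,0,3,2,0,0,2,3,1,2,0,0,1,0,2,0,0,2,1,2,1,1,2,1,4,0,0]
Step 9: delete reh at [8, 14, 17, 18, 31] -> counters=[1,2,0,0,2,1,2,0,0,1,0,0,0,3,1,0,0,1,2,1,2,0,0,1,0,2,0,0,2,1,2,0,1,2,1,4,0,0]
Step 10: delete x at [17, 19, 25, 32, 35] -> counters=[1,2,0,0,2,1,2,0,0,1,0,0,0,3,1,0,0,0,2,0,2,0,0,1,0,1,0,0,2,1,2,0,0,2,1,3,0,0]
Step 11: delete khe at [0, 1, 20, 25, 30] -> counters=[0,1,0,0,2,1,2,0,0,1,0,0,0,3,1,0,0,0,2,0,1,0,0,1,0,0,0,0,2,1,1,0,0,2,1,3,0,0]
Step 12: delete stc at [1, 6, 20, 28, 35] -> counters=[0,0,0,0,2,1,1,0,0,1,0,0,0,3,1,0,0,0,2,0,0,0,0,1,0,0,0,0,1,1,1,0,0,2,1,2,0,0]
Step 13: insert khe at [0, 1, 20, 25, 30] -> counters=[1,1,0,0,2,1,1,0,0,1,0,0,0,3,1,0,0,0,2,0,1,0,0,1,0,1,0,0,1,1,2,0,0,2,1,2,0,0]
Step 14: insert khe at [0, 1, 20, 25, 30] -> counters=[2,2,0,0,2,1,1,0,0,1,0,0,0,3,1,0,0,0,2,0,2,0,0,1,0,2,0,0,1,1,3,0,0,2,1,2,0,0]
Step 15: insert mb at [4, 13, 18, 33, 35] -> counters=[2,2,0,0,3,1,1,0,0,1,0,0,0,4,1,0,0,0,3,0,2,0,0,1,0,2,0,0,1,1,3,0,0,3,1,3,0,0]
Step 16: insert khe at [0, 1, 20, 25, 30] -> counters=[3,3,0,0,3,1,1,0,0,1,0,0,0,4,1,0,0,0,3,0,3,0,0,1,0,3,0,0,1,1,4,0,0,3,1,3,0,0]
Step 17: insert khe at [0, 1, 20, 25, 30] -> counters=[4,4,0,0,3,1,1,0,0,1,0,0,0,4,1,0,0,0,3,0,4,0,0,1,0,4,0,0,1,1,5,0,0,3,1,3,0,0]
Step 18: insert x at [17, 19, 25, 32, 35] -> counters=[4,4,0,0,3,1,1,0,0,1,0,0,0,4,1,0,0,1,3,1,4,0,0,1,0,5,0,0,1,1,5,0,1,3,1,4,0,0]
Step 19: insert x at [17, 19, 25, 32, 35] -> counters=[4,4,0,0,3,1,1,0,0,1,0,0,0,4,1,0,0,2,3,2,4,0,0,1,0,6,0,0,1,1,5,0,2,3,1,5,0,0]
Step 20: insert stc at [1, 6, 20, 28, 35] -> counters=[4,5,0,0,3,1,2,0,0,1,0,0,0,4,1,0,0,2,3,2,5,0,0,1,0,6,0,0,2,1,5,0,2,3,1,6,0,0]
Final counters=[4,5,0,0,3,1,2,0,0,1,0,0,0,4,1,0,0,2,3,2,5,0,0,1,0,6,0,0,2,1,5,0,2,3,1,6,0,0] -> 21 nonzero

Answer: 21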